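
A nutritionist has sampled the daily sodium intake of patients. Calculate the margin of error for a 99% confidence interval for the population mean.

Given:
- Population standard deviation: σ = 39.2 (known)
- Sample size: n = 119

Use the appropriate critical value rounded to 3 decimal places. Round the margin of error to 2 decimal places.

The population standard deviation σ is known, so use the z-interval margin of error formula.

For 99% confidence, z* = 2.576 (from standard normal table)

Margin of error formula for z-interval: E = z* × σ/√n

E = 2.576 × 39.2/√119
  = 2.576 × 3.593458
  = 9.2567

Rounded to 2 decimal places:

9.26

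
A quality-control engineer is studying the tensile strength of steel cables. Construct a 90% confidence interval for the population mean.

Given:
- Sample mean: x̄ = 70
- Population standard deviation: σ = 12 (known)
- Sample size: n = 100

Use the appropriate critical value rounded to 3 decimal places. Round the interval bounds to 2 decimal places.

The population standard deviation σ is known, so use a z-interval (standard normal critical value).

For 90% confidence, z* = 1.645 (from standard normal table)

Standard error: SE = σ/√n = 12/√100 = 1.200000

Margin of error: E = z* × SE = 1.645 × 1.200000 = 1.9740

Z-interval: x̄ ± E = 70 ± 1.9740 = (68.0260, 71.9740)

Rounded to 2 decimal places:

(68.03, 71.97)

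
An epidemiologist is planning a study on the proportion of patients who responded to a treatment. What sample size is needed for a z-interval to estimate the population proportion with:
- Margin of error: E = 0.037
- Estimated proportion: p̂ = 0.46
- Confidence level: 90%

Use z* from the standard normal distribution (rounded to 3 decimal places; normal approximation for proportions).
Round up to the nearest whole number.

Using z* for proportion z-interval (normal approximation).

For 90% confidence, z* = 1.645 (from standard normal table)

Sample size formula for proportion z-interval: n = z*²p̂(1-p̂)/E²

n = 1.645² × 0.46 × 0.54 / 0.037²
  = 2.706025 × 0.2484 / 0.001369
  = 490.9983

Round up to the nearest whole number: n = 491

491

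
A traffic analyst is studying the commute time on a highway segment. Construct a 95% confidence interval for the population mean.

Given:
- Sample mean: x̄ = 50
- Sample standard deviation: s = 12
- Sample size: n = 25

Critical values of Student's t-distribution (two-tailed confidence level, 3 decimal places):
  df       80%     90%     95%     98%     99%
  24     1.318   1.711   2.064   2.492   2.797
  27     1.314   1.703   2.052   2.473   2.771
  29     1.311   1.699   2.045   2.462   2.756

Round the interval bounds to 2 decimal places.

The population standard deviation σ is unknown (only the sample standard deviation s is given), so use a t-interval with df = n - 1 = 25 - 1 = 24.

For 95% confidence with df = 24, t* = 2.064 (from t-table)

Standard error: SE = s/√n = 12/√25 = 2.400000

Margin of error: E = t* × SE = 2.064 × 2.400000 = 4.9536

T-interval: x̄ ± E = 50 ± 4.9536 = (45.0464, 54.9536)

Rounded to 2 decimal places:

(45.05, 54.95)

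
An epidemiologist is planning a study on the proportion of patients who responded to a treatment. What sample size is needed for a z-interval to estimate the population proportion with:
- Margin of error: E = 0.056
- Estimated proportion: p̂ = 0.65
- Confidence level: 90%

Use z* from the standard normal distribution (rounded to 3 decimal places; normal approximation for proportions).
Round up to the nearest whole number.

Using z* for proportion z-interval (normal approximation).

For 90% confidence, z* = 1.645 (from standard normal table)

Sample size formula for proportion z-interval: n = z*²p̂(1-p̂)/E²

n = 1.645² × 0.65 × 0.35 / 0.056²
  = 2.706025 × 0.2275 / 0.003136
  = 196.3076

Round up to the nearest whole number: n = 197

197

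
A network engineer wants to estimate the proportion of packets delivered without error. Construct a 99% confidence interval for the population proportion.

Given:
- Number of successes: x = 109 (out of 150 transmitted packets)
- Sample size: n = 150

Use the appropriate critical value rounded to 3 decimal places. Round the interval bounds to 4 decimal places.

Sample proportion: p̂ = 109/150 = 0.726667

Check conditions for normal approximation:
  np̂ = 109 ≥ 10 ✓
  n(1-p̂) = 41 ≥ 10 ✓

The sample is large enough, so use a z-interval (normal approximation) for the proportion.

For 99% confidence, z* = 2.576 (from standard normal table)

Standard error: SE = √(p̂(1-p̂)/n) = √(0.726667×0.273333/150) = 0.03638885

Margin of error: E = z* × SE = 2.576 × 0.03638885 = 0.093738

Z-interval: p̂ ± E = 0.726667 ± 0.093738 = (0.632929, 0.820404)

Rounded to 4 decimal places:

(0.6329, 0.8204)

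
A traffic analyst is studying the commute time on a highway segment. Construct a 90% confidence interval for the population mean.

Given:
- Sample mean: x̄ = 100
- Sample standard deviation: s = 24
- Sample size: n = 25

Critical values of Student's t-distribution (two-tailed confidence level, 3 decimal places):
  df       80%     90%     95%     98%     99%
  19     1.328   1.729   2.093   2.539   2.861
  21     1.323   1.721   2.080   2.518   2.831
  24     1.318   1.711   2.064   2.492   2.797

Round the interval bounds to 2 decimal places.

The population standard deviation σ is unknown (only the sample standard deviation s is given), so use a t-interval with df = n - 1 = 25 - 1 = 24.

For 90% confidence with df = 24, t* = 1.711 (from t-table)

Standard error: SE = s/√n = 24/√25 = 4.800000

Margin of error: E = t* × SE = 1.711 × 4.800000 = 8.2128

T-interval: x̄ ± E = 100 ± 8.2128 = (91.7872, 108.2128)

Rounded to 2 decimal places:

(91.79, 108.21)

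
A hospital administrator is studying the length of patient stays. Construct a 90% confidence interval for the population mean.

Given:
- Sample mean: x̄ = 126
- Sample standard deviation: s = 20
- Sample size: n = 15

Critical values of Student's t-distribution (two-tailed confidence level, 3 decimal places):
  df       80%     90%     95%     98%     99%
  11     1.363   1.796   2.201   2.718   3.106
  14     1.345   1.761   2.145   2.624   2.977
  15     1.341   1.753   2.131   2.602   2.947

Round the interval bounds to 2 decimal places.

The population standard deviation σ is unknown (only the sample standard deviation s is given), so use a t-interval with df = n - 1 = 15 - 1 = 14.

For 90% confidence with df = 14, t* = 1.761 (from t-table)

Standard error: SE = s/√n = 20/√15 = 5.163978

Margin of error: E = t* × SE = 1.761 × 5.163978 = 9.0938

T-interval: x̄ ± E = 126 ± 9.0938 = (116.9062, 135.0938)

Rounded to 2 decimal places:

(116.91, 135.09)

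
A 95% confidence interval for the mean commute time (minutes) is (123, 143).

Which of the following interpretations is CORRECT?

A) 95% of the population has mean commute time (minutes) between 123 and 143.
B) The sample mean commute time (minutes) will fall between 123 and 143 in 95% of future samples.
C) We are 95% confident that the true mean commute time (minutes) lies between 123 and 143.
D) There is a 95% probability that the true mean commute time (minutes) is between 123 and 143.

A confidence interval represents our confidence in the procedure, not a probability statement about the parameter.

Key concept: If we repeated this sampling process many times and computed a 95% CI each time, about 95% of those intervals would contain the true population parameter.

For this specific interval (123, 143):
- Midpoint (point estimate): 133
- Margin of error: 10

The correct interpretation is the one stating confidence that the true parameter lies in the interval — option C.

C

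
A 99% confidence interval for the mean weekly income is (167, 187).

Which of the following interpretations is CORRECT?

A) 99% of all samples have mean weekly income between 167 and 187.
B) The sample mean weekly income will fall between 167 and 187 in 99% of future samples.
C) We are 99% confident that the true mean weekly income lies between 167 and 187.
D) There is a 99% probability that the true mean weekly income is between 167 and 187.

A confidence interval represents our confidence in the procedure, not a probability statement about the parameter.

Key concept: If we repeated this sampling process many times and computed a 99% CI each time, about 99% of those intervals would contain the true population parameter.

For this specific interval (167, 187):
- Midpoint (point estimate): 177
- Margin of error: 10

The correct interpretation is the one stating confidence that the true parameter lies in the interval — option C.

C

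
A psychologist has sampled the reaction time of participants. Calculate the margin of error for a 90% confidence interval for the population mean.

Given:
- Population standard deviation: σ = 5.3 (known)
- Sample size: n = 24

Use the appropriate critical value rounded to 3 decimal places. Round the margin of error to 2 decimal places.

The population standard deviation σ is known, so use the z-interval margin of error formula.

For 90% confidence, z* = 1.645 (from standard normal table)

Margin of error formula for z-interval: E = z* × σ/√n

E = 1.645 × 5.3/√24
  = 1.645 × 1.081858
  = 1.7797

Rounded to 2 decimal places:

1.78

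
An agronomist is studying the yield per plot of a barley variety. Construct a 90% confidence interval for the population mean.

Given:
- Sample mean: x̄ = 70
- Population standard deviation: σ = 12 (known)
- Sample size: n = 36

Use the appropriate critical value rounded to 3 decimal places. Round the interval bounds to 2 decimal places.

The population standard deviation σ is known, so use a z-interval (standard normal critical value).

For 90% confidence, z* = 1.645 (from standard normal table)

Standard error: SE = σ/√n = 12/√36 = 2.000000

Margin of error: E = z* × SE = 1.645 × 2.000000 = 3.2900

Z-interval: x̄ ± E = 70 ± 3.2900 = (66.7100, 73.2900)

Rounded to 2 decimal places:

(66.71, 73.29)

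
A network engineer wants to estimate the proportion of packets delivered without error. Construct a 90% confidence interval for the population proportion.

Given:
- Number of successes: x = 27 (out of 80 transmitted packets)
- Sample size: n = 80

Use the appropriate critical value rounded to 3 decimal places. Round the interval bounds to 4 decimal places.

Sample proportion: p̂ = 27/80 = 0.337500

Check conditions for normal approximation:
  np̂ = 27 ≥ 10 ✓
  n(1-p̂) = 53 ≥ 10 ✓

The sample is large enough, so use a z-interval (normal approximation) for the proportion.

For 90% confidence, z* = 1.645 (from standard normal table)

Standard error: SE = √(p̂(1-p̂)/n) = √(0.337500×0.662500/80) = 0.05286702

Margin of error: E = z* × SE = 1.645 × 0.05286702 = 0.086966

Z-interval: p̂ ± E = 0.337500 ± 0.086966 = (0.250534, 0.424466)

Rounded to 4 decimal places:

(0.2505, 0.4245)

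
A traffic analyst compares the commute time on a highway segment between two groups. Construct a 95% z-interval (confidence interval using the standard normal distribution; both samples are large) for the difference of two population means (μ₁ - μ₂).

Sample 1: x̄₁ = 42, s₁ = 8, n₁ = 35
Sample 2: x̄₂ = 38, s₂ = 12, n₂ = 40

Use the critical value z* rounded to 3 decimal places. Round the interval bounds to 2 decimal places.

Both samples are large (n₁ = 35 ≥ 30, n₂ = 40 ≥ 30), so a z-interval for the difference of means applies.

Point estimate: x̄₁ - x̄₂ = 42 - 38 = 4

Standard error: SE = √(s₁²/n₁ + s₂²/n₂)
= √(8²/35 + 12²/40)
= √(1.828571 + 3.600000)
= 2.329929

For 95% confidence, z* = 1.96 (from standard normal table)
Margin of error: E = z* × SE = 1.96 × 2.329929 = 4.5667

Z-interval: (x̄₁ - x̄₂) ± E = 4 ± 4.5667 = (-0.5667, 8.5667)

Rounded to 2 decimal places:

(-0.57, 8.57)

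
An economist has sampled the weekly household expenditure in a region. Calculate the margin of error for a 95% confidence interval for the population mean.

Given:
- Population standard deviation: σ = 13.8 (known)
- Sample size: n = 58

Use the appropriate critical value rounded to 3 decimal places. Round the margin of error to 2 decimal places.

The population standard deviation σ is known, so use the z-interval margin of error formula.

For 95% confidence, z* = 1.96 (from standard normal table)

Margin of error formula for z-interval: E = z* × σ/√n

E = 1.96 × 13.8/√58
  = 1.96 × 1.812029
  = 3.5516

Rounded to 2 decimal places:

3.55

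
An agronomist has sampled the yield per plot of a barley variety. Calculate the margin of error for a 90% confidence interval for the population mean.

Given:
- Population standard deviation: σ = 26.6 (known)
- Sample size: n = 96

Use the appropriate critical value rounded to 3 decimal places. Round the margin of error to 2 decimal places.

The population standard deviation σ is known, so use the z-interval margin of error formula.

For 90% confidence, z* = 1.645 (from standard normal table)

Margin of error formula for z-interval: E = z* × σ/√n

E = 1.645 × 26.6/√96
  = 1.645 × 2.714851
  = 4.4659

Rounded to 2 decimal places:

4.47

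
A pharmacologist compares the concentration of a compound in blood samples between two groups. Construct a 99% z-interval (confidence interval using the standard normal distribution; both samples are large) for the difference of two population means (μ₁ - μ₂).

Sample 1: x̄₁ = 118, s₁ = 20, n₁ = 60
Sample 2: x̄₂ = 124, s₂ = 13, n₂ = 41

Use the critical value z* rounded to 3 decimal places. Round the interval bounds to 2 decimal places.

Both samples are large (n₁ = 60 ≥ 30, n₂ = 41 ≥ 30), so a z-interval for the difference of means applies.

Point estimate: x̄₁ - x̄₂ = 118 - 124 = -6

Standard error: SE = √(s₁²/n₁ + s₂²/n₂)
= √(20²/60 + 13²/41)
= √(6.666667 + 4.121951)
= 3.284603

For 99% confidence, z* = 2.576 (from standard normal table)
Margin of error: E = z* × SE = 2.576 × 3.284603 = 8.4611

Z-interval: (x̄₁ - x̄₂) ± E = -6 ± 8.4611 = (-14.4611, 2.4611)

Rounded to 2 decimal places:

(-14.46, 2.46)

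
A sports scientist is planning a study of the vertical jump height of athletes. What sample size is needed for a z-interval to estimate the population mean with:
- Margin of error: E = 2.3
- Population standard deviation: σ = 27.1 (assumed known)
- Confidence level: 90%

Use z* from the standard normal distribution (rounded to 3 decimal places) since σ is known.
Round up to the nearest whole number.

Using z* since population σ is known (z-interval formula).

For 90% confidence, z* = 1.645 (from standard normal table)

Sample size formula for z-interval: n = (z*σ/E)²

n = (1.645 × 27.1 / 2.3)²
  = (19.382391)²
  = 375.6771

Round up to the nearest whole number: n = 376

376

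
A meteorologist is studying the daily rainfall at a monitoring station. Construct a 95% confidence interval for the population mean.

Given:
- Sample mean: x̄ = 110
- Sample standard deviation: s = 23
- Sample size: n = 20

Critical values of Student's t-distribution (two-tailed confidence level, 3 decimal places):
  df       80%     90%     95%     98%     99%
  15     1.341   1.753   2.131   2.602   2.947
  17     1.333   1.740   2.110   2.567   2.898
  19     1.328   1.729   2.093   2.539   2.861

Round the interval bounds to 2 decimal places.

The population standard deviation σ is unknown (only the sample standard deviation s is given), so use a t-interval with df = n - 1 = 20 - 1 = 19.

For 95% confidence with df = 19, t* = 2.093 (from t-table)

Standard error: SE = s/√n = 23/√20 = 5.142956

Margin of error: E = t* × SE = 2.093 × 5.142956 = 10.7642

T-interval: x̄ ± E = 110 ± 10.7642 = (99.2358, 120.7642)

Rounded to 2 decimal places:

(99.24, 120.76)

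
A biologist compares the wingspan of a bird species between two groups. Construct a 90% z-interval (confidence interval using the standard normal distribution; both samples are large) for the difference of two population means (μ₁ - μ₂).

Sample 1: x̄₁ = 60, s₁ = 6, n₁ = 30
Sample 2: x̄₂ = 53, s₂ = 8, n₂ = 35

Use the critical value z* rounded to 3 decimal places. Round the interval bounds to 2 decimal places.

Both samples are large (n₁ = 30 ≥ 30, n₂ = 35 ≥ 30), so a z-interval for the difference of means applies.

Point estimate: x̄₁ - x̄₂ = 60 - 53 = 7

Standard error: SE = √(s₁²/n₁ + s₂²/n₂)
= √(6²/30 + 8²/35)
= √(1.200000 + 1.828571)
= 1.740279

For 90% confidence, z* = 1.645 (from standard normal table)
Margin of error: E = z* × SE = 1.645 × 1.740279 = 2.8628

Z-interval: (x̄₁ - x̄₂) ± E = 7 ± 2.8628 = (4.1372, 9.8628)

Rounded to 2 decimal places:

(4.14, 9.86)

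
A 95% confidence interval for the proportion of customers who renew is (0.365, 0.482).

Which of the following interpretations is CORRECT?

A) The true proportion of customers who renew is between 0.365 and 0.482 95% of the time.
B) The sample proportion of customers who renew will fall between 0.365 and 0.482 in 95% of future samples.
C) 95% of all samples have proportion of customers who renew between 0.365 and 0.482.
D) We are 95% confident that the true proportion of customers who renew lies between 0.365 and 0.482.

A confidence interval represents our confidence in the procedure, not a probability statement about the parameter.

Key concept: If we repeated this sampling process many times and computed a 95% CI each time, about 95% of those intervals would contain the true population parameter.

For this specific interval (0.365, 0.482):
- Midpoint (point estimate): 0.4235
- Margin of error: 0.0585

The correct interpretation is the one stating confidence that the true parameter lies in the interval — option D.

D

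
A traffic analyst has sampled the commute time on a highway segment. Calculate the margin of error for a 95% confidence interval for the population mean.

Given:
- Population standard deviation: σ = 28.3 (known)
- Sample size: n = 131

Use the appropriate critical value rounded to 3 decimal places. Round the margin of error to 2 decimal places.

The population standard deviation σ is known, so use the z-interval margin of error formula.

For 95% confidence, z* = 1.96 (from standard normal table)

Margin of error formula for z-interval: E = z* × σ/√n

E = 1.96 × 28.3/√131
  = 1.96 × 2.472582
  = 4.8463

Rounded to 2 decimal places:

4.85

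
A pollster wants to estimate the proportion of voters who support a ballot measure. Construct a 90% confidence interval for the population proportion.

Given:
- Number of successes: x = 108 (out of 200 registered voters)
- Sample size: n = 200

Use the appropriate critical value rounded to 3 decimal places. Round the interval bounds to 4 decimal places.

Sample proportion: p̂ = 108/200 = 0.540000

Check conditions for normal approximation:
  np̂ = 108 ≥ 10 ✓
  n(1-p̂) = 92 ≥ 10 ✓

The sample is large enough, so use a z-interval (normal approximation) for the proportion.

For 90% confidence, z* = 1.645 (from standard normal table)

Standard error: SE = √(p̂(1-p̂)/n) = √(0.540000×0.460000/200) = 0.03524202

Margin of error: E = z* × SE = 1.645 × 0.03524202 = 0.057973

Z-interval: p̂ ± E = 0.540000 ± 0.057973 = (0.482027, 0.597973)

Rounded to 4 decimal places:

(0.4820, 0.5980)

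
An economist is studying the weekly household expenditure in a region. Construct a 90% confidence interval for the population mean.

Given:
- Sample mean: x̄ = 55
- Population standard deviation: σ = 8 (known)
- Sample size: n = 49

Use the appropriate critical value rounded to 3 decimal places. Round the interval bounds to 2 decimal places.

The population standard deviation σ is known, so use a z-interval (standard normal critical value).

For 90% confidence, z* = 1.645 (from standard normal table)

Standard error: SE = σ/√n = 8/√49 = 1.142857

Margin of error: E = z* × SE = 1.645 × 1.142857 = 1.8800

Z-interval: x̄ ± E = 55 ± 1.8800 = (53.1200, 56.8800)

Rounded to 2 decimal places:

(53.12, 56.88)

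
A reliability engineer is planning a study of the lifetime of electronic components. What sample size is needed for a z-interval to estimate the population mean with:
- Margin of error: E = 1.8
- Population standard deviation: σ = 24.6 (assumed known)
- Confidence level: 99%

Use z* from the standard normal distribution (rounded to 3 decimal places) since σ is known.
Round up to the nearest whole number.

Using z* since population σ is known (z-interval formula).

For 99% confidence, z* = 2.576 (from standard normal table)

Sample size formula for z-interval: n = (z*σ/E)²

n = (2.576 × 24.6 / 1.8)²
  = (35.205333)²
  = 1239.4155

Round up to the nearest whole number: n = 1240

1240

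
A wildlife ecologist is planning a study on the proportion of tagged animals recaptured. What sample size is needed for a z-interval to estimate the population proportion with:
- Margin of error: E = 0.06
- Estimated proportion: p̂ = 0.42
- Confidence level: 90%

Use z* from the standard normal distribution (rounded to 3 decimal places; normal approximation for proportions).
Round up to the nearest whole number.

Using z* for proportion z-interval (normal approximation).

For 90% confidence, z* = 1.645 (from standard normal table)

Sample size formula for proportion z-interval: n = z*²p̂(1-p̂)/E²

n = 1.645² × 0.42 × 0.58 / 0.06²
  = 2.706025 × 0.2436 / 0.0036
  = 183.1077

Round up to the nearest whole number: n = 184

184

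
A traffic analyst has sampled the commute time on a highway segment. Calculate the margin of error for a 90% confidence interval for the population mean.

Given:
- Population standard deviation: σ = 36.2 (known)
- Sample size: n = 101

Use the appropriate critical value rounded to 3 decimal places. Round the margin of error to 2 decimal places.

The population standard deviation σ is known, so use the z-interval margin of error formula.

For 90% confidence, z* = 1.645 (from standard normal table)

Margin of error formula for z-interval: E = z* × σ/√n

E = 1.645 × 36.2/√101
  = 1.645 × 3.602035
  = 5.9253

Rounded to 2 decimal places:

5.93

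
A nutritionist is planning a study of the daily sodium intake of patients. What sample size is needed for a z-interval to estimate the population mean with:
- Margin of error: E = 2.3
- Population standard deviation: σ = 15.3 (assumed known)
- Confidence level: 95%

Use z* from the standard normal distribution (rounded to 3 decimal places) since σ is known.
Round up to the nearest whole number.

Using z* since population σ is known (z-interval formula).

For 95% confidence, z* = 1.96 (from standard normal table)

Sample size formula for z-interval: n = (z*σ/E)²

n = (1.96 × 15.3 / 2.3)²
  = (13.038261)²
  = 169.9962

Round up to the nearest whole number: n = 170

170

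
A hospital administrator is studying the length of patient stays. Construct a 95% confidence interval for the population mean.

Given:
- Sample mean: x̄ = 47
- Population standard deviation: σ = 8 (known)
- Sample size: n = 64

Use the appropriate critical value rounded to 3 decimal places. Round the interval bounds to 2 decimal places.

The population standard deviation σ is known, so use a z-interval (standard normal critical value).

For 95% confidence, z* = 1.96 (from standard normal table)

Standard error: SE = σ/√n = 8/√64 = 1.000000

Margin of error: E = z* × SE = 1.96 × 1.000000 = 1.9600

Z-interval: x̄ ± E = 47 ± 1.9600 = (45.0400, 48.9600)

Rounded to 2 decimal places:

(45.04, 48.96)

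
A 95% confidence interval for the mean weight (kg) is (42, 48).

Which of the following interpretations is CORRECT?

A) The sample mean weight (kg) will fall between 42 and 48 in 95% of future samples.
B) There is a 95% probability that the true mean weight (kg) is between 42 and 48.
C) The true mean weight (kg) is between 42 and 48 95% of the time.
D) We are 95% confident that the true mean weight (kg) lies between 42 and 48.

A confidence interval represents our confidence in the procedure, not a probability statement about the parameter.

Key concept: If we repeated this sampling process many times and computed a 95% CI each time, about 95% of those intervals would contain the true population parameter.

For this specific interval (42, 48):
- Midpoint (point estimate): 45
- Margin of error: 3

The correct interpretation is the one stating confidence that the true parameter lies in the interval — option D.

D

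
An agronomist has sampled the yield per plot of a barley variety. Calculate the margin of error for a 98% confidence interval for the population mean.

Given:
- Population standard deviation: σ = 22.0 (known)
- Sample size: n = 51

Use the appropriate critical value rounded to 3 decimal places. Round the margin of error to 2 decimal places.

The population standard deviation σ is known, so use the z-interval margin of error formula.

For 98% confidence, z* = 2.326 (from standard normal table)

Margin of error formula for z-interval: E = z* × σ/√n

E = 2.326 × 22.0/√51
  = 2.326 × 3.080616
  = 7.1655

Rounded to 2 decimal places:

7.17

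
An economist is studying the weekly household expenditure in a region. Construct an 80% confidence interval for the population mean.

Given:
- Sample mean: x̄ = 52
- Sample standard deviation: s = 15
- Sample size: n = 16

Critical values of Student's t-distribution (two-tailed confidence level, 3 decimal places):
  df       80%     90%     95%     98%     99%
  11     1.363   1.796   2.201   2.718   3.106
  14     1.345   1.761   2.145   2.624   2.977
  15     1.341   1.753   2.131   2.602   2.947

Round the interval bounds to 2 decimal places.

The population standard deviation σ is unknown (only the sample standard deviation s is given), so use a t-interval with df = n - 1 = 16 - 1 = 15.

For 80% confidence with df = 15, t* = 1.341 (from t-table)

Standard error: SE = s/√n = 15/√16 = 3.750000

Margin of error: E = t* × SE = 1.341 × 3.750000 = 5.0287

T-interval: x̄ ± E = 52 ± 5.0287 = (46.9712, 57.0288)

Rounded to 2 decimal places:

(46.97, 57.03)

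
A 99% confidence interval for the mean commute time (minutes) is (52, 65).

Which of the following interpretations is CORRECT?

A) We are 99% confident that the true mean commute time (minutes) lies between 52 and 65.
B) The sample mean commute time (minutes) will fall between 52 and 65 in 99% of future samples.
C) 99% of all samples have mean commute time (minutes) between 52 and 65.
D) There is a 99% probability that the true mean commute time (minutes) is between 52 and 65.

A confidence interval represents our confidence in the procedure, not a probability statement about the parameter.

Key concept: If we repeated this sampling process many times and computed a 99% CI each time, about 99% of those intervals would contain the true population parameter.

For this specific interval (52, 65):
- Midpoint (point estimate): 58.5
- Margin of error: 6.5

The correct interpretation is the one stating confidence that the true parameter lies in the interval — option A.

A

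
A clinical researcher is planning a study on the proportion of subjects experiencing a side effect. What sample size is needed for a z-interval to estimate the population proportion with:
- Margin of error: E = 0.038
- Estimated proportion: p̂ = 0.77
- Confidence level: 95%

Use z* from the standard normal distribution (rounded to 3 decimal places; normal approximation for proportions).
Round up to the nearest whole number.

Using z* for proportion z-interval (normal approximation).

For 95% confidence, z* = 1.96 (from standard normal table)

Sample size formula for proportion z-interval: n = z*²p̂(1-p̂)/E²

n = 1.96² × 0.77 × 0.23 / 0.038²
  = 3.8416 × 0.1771 / 0.001444
  = 471.1547

Round up to the nearest whole number: n = 472

472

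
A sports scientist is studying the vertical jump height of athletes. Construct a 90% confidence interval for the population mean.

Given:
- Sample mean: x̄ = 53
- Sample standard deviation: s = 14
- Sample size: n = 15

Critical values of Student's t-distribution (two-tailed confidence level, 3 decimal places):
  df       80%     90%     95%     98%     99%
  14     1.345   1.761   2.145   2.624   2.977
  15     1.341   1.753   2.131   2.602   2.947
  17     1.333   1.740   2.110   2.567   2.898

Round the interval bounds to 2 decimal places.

The population standard deviation σ is unknown (only the sample standard deviation s is given), so use a t-interval with df = n - 1 = 15 - 1 = 14.

For 90% confidence with df = 14, t* = 1.761 (from t-table)

Standard error: SE = s/√n = 14/√15 = 3.614784

Margin of error: E = t* × SE = 1.761 × 3.614784 = 6.3656

T-interval: x̄ ± E = 53 ± 6.3656 = (46.6344, 59.3656)

Rounded to 2 decimal places:

(46.63, 59.37)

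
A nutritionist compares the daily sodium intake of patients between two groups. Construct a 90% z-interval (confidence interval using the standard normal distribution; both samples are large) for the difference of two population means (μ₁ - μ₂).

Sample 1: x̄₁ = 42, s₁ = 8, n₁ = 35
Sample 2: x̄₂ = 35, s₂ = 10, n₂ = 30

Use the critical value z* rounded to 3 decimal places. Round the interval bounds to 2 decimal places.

Both samples are large (n₁ = 35 ≥ 30, n₂ = 30 ≥ 30), so a z-interval for the difference of means applies.

Point estimate: x̄₁ - x̄₂ = 42 - 35 = 7

Standard error: SE = √(s₁²/n₁ + s₂²/n₂)
= √(8²/35 + 10²/30)
= √(1.828571 + 3.333333)
= 2.271983

For 90% confidence, z* = 1.645 (from standard normal table)
Margin of error: E = z* × SE = 1.645 × 2.271983 = 3.7374

Z-interval: (x̄₁ - x̄₂) ± E = 7 ± 3.7374 = (3.2626, 10.7374)

Rounded to 2 decimal places:

(3.26, 10.74)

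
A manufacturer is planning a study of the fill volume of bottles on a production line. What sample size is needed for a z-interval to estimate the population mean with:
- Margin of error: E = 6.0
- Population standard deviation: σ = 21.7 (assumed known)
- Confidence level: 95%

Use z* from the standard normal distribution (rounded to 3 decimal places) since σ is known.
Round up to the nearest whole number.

Using z* since population σ is known (z-interval formula).

For 95% confidence, z* = 1.96 (from standard normal table)

Sample size formula for z-interval: n = (z*σ/E)²

n = (1.96 × 21.7 / 6.0)²
  = (7.088667)²
  = 50.2492

Round up to the nearest whole number: n = 51

51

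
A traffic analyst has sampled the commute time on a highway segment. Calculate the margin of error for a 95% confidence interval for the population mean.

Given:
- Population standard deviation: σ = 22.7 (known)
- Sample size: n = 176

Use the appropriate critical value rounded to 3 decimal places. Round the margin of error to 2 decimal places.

The population standard deviation σ is known, so use the z-interval margin of error formula.

For 95% confidence, z* = 1.96 (from standard normal table)

Margin of error formula for z-interval: E = z* × σ/√n

E = 1.96 × 22.7/√176
  = 1.96 × 1.711077
  = 3.3537

Rounded to 2 decimal places:

3.35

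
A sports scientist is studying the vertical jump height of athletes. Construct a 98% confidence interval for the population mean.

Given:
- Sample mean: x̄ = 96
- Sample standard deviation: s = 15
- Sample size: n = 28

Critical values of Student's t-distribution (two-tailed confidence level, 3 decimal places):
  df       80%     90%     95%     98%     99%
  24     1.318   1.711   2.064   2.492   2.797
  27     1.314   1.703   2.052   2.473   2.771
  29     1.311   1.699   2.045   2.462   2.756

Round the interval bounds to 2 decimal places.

The population standard deviation σ is unknown (only the sample standard deviation s is given), so use a t-interval with df = n - 1 = 28 - 1 = 27.

For 98% confidence with df = 27, t* = 2.473 (from t-table)

Standard error: SE = s/√n = 15/√28 = 2.834734

Margin of error: E = t* × SE = 2.473 × 2.834734 = 7.0103

T-interval: x̄ ± E = 96 ± 7.0103 = (88.9897, 103.0103)

Rounded to 2 decimal places:

(88.99, 103.01)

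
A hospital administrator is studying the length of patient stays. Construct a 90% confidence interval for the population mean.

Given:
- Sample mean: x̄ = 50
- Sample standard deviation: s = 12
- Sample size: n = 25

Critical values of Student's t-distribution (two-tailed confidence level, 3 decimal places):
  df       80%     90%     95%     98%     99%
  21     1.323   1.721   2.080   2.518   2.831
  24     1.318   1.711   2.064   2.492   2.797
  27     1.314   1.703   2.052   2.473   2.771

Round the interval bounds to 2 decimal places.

The population standard deviation σ is unknown (only the sample standard deviation s is given), so use a t-interval with df = n - 1 = 25 - 1 = 24.

For 90% confidence with df = 24, t* = 1.711 (from t-table)

Standard error: SE = s/√n = 12/√25 = 2.400000

Margin of error: E = t* × SE = 1.711 × 2.400000 = 4.1064

T-interval: x̄ ± E = 50 ± 4.1064 = (45.8936, 54.1064)

Rounded to 2 decimal places:

(45.89, 54.11)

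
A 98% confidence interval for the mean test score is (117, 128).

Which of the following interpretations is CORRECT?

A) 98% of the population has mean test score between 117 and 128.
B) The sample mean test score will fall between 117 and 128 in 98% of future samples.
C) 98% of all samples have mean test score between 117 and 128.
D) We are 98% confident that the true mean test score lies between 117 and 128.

A confidence interval represents our confidence in the procedure, not a probability statement about the parameter.

Key concept: If we repeated this sampling process many times and computed a 98% CI each time, about 98% of those intervals would contain the true population parameter.

For this specific interval (117, 128):
- Midpoint (point estimate): 122.5
- Margin of error: 5.5

The correct interpretation is the one stating confidence that the true parameter lies in the interval — option D.

D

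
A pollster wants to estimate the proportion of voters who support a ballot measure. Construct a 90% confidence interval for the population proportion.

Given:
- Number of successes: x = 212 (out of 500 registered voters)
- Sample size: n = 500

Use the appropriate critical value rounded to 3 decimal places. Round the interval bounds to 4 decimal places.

Sample proportion: p̂ = 212/500 = 0.424000

Check conditions for normal approximation:
  np̂ = 212 ≥ 10 ✓
  n(1-p̂) = 288 ≥ 10 ✓

The sample is large enough, so use a z-interval (normal approximation) for the proportion.

For 90% confidence, z* = 1.645 (from standard normal table)

Standard error: SE = √(p̂(1-p̂)/n) = √(0.424000×0.576000/500) = 0.02210086

Margin of error: E = z* × SE = 1.645 × 0.02210086 = 0.036356

Z-interval: p̂ ± E = 0.424000 ± 0.036356 = (0.387644, 0.460356)

Rounded to 4 decimal places:

(0.3876, 0.4604)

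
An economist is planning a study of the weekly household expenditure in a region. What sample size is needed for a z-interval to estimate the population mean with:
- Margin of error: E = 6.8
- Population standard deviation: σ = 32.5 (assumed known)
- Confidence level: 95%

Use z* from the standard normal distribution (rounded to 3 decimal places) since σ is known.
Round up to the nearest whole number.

Using z* since population σ is known (z-interval formula).

For 95% confidence, z* = 1.96 (from standard normal table)

Sample size formula for z-interval: n = (z*σ/E)²

n = (1.96 × 32.5 / 6.8)²
  = (9.367647)²
  = 87.7528

Round up to the nearest whole number: n = 88

88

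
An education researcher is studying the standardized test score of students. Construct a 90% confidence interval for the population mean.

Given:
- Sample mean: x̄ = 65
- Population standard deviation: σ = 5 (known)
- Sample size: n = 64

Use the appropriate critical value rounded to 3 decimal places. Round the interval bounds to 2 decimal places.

The population standard deviation σ is known, so use a z-interval (standard normal critical value).

For 90% confidence, z* = 1.645 (from standard normal table)

Standard error: SE = σ/√n = 5/√64 = 0.625000

Margin of error: E = z* × SE = 1.645 × 0.625000 = 1.0281

Z-interval: x̄ ± E = 65 ± 1.0281 = (63.9719, 66.0281)

Rounded to 2 decimal places:

(63.97, 66.03)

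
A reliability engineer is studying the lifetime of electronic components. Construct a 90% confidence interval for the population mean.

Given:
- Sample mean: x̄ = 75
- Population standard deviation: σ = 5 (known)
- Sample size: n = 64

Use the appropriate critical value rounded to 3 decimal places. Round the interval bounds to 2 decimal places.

The population standard deviation σ is known, so use a z-interval (standard normal critical value).

For 90% confidence, z* = 1.645 (from standard normal table)

Standard error: SE = σ/√n = 5/√64 = 0.625000

Margin of error: E = z* × SE = 1.645 × 0.625000 = 1.0281

Z-interval: x̄ ± E = 75 ± 1.0281 = (73.9719, 76.0281)

Rounded to 2 decimal places:

(73.97, 76.03)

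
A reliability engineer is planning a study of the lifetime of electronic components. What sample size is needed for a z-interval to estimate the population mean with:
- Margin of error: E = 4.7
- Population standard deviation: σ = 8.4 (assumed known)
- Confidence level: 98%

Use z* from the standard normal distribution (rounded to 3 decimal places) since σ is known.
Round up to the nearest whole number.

Using z* since population σ is known (z-interval formula).

For 98% confidence, z* = 2.326 (from standard normal table)

Sample size formula for z-interval: n = (z*σ/E)²

n = (2.326 × 8.4 / 4.7)²
  = (4.157106)²
  = 17.2815

Round up to the nearest whole number: n = 18

18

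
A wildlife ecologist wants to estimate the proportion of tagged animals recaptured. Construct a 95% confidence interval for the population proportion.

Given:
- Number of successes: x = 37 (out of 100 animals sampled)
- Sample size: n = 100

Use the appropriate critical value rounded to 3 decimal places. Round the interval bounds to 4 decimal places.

Sample proportion: p̂ = 37/100 = 0.370000

Check conditions for normal approximation:
  np̂ = 37 ≥ 10 ✓
  n(1-p̂) = 63 ≥ 10 ✓

The sample is large enough, so use a z-interval (normal approximation) for the proportion.

For 95% confidence, z* = 1.96 (from standard normal table)

Standard error: SE = √(p̂(1-p̂)/n) = √(0.370000×0.630000/100) = 0.04828043

Margin of error: E = z* × SE = 1.96 × 0.04828043 = 0.094630

Z-interval: p̂ ± E = 0.370000 ± 0.094630 = (0.275370, 0.464630)

Rounded to 4 decimal places:

(0.2754, 0.4646)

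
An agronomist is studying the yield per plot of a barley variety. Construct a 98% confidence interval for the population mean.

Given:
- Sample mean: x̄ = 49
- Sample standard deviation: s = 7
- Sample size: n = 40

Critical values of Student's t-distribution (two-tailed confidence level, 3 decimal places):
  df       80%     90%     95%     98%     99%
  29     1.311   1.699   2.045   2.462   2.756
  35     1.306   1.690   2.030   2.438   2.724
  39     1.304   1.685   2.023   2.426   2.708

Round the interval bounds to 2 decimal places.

The population standard deviation σ is unknown (only the sample standard deviation s is given), so use a t-interval with df = n - 1 = 40 - 1 = 39.

For 98% confidence with df = 39, t* = 2.426 (from t-table)

Standard error: SE = s/√n = 7/√40 = 1.106797

Margin of error: E = t* × SE = 2.426 × 1.106797 = 2.6851

T-interval: x̄ ± E = 49 ± 2.6851 = (46.3149, 51.6851)

Rounded to 2 decimal places:

(46.31, 51.69)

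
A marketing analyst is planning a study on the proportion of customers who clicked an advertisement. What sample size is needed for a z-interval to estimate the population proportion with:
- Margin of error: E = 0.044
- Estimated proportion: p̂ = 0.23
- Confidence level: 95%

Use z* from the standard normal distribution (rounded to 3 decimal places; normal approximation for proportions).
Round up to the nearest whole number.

Using z* for proportion z-interval (normal approximation).

For 95% confidence, z* = 1.96 (from standard normal table)

Sample size formula for proportion z-interval: n = z*²p̂(1-p̂)/E²

n = 1.96² × 0.23 × 0.77 / 0.044²
  = 3.8416 × 0.1771 / 0.001936
  = 351.4191

Round up to the nearest whole number: n = 352

352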